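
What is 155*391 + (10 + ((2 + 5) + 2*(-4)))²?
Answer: 60686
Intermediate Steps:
155*391 + (10 + ((2 + 5) + 2*(-4)))² = 60605 + (10 + (7 - 8))² = 60605 + (10 - 1)² = 60605 + 9² = 60605 + 81 = 60686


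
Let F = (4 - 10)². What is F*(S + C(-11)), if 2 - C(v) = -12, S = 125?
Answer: 5004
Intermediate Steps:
C(v) = 14 (C(v) = 2 - 1*(-12) = 2 + 12 = 14)
F = 36 (F = (-6)² = 36)
F*(S + C(-11)) = 36*(125 + 14) = 36*139 = 5004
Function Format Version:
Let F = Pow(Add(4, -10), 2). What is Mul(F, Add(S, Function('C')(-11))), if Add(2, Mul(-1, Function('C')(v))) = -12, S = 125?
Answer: 5004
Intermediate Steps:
Function('C')(v) = 14 (Function('C')(v) = Add(2, Mul(-1, -12)) = Add(2, 12) = 14)
F = 36 (F = Pow(-6, 2) = 36)
Mul(F, Add(S, Function('C')(-11))) = Mul(36, Add(125, 14)) = Mul(36, 139) = 5004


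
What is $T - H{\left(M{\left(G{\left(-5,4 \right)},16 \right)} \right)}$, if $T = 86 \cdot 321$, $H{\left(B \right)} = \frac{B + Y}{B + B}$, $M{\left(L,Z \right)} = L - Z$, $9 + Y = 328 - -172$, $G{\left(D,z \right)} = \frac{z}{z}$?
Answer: $\frac{414328}{15} \approx 27622.0$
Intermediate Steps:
$G{\left(D,z \right)} = 1$
$Y = 491$ ($Y = -9 + \left(328 - -172\right) = -9 + \left(328 + 172\right) = -9 + 500 = 491$)
$H{\left(B \right)} = \frac{491 + B}{2 B}$ ($H{\left(B \right)} = \frac{B + 491}{B + B} = \frac{491 + B}{2 B}$)
$T = 27606$
$T - H{\left(M{\left(G{\left(-5,4 \right)},16 \right)} \right)} = 27606 - \frac{491 + \left(1 - 16\right)}{2 \left(1 - 16\right)} = 27606 - \frac{491 - 15}{2 \left(-15\right)} = 27606 - \frac{1}{2} \left(- \frac{1}{15}\right) 476 = 27606 - - \frac{238}{15} = 27606 + \frac{238}{15} = \frac{414328}{15}$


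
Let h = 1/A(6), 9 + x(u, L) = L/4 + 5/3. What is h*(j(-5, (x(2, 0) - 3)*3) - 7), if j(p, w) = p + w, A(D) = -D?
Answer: 43/6 ≈ 7.1667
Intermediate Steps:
x(u, L) = -22/3 + L/4 (x(u, L) = -9 + (L/4 + 5/3) = -9 + (5/3 + L/4) = -22/3 + L/4)
h = -⅙ (h = 1/(-1*6) = 1/(-6) = -⅙ ≈ -0.16667)
h*(j(-5, (x(2, 0) - 3)*3) - 7) = -((-5 + ((-22/3 + (¼)*0) - 3)*3) - 7)/6 = -((-5 + ((-22/3 + 0) - 3)*3) - 7)/6 = -((-5 + (-22/3 - 3)*3) - 7)/6 = -((-5 - 31/3*3) - 7)/6 = -((-5 - 31) - 7)/6 = -(-36 - 7)/6 = -⅙*(-43) = 43/6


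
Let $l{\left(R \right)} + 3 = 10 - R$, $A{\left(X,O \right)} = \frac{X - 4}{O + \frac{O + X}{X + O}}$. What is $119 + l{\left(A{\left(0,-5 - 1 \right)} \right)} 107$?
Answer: $\frac{3912}{5} \approx 782.4$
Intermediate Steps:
$A{\left(X,O \right)} = \frac{-4 + X}{1 + O}$ ($A{\left(X,O \right)} = \frac{-4 + X}{O + \frac{O + X}{O + X}} = \frac{-4 + X}{O + 1} = \frac{-4 + X}{1 + O}$)
$l{\left(R \right)} = 7 - R$ ($l{\left(R \right)} = -3 - \left(-10 + R\right) = 7 - R$)
$119 + l{\left(A{\left(0,-5 - 1 \right)} \right)} 107 = 119 + \left(7 - \frac{-4 + 0}{1 - 6}\right) 107 = 119 + \left(7 - \frac{1}{1 - 6} \left(-4\right)\right) 107 = 119 + \left(7 - \frac{1}{-5} \left(-4\right)\right) 107 = 119 + \left(7 - \left(- \frac{1}{5}\right) \left(-4\right)\right) 107 = 119 + \left(7 - \frac{4}{5}\right) 107 = 119 + \frac{31}{5} \cdot 107 = 119 + \frac{3317}{5} = \frac{3912}{5}$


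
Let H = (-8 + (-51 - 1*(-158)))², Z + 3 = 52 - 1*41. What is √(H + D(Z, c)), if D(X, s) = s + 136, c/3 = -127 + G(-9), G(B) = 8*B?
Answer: 2*√2335 ≈ 96.644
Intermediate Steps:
Z = 8 (Z = -3 + (52 - 1*41) = -3 + (52 - 41) = -3 + 11 = 8)
c = -597 (c = 3*(-127 + 8*(-9)) = 3*(-127 - 72) = 3*(-199) = -597)
D(X, s) = 136 + s
H = 9801 (H = (-8 + (-51 + 158))² = (-8 + 107)² = 99² = 9801)
√(H + D(Z, c)) = √(9801 + (136 - 597)) = √(9801 - 461) = √9340 = 2*√2335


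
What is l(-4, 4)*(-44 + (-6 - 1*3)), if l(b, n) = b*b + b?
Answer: -636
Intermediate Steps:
l(b, n) = b + b**2 (l(b, n) = b**2 + b = b + b**2)
l(-4, 4)*(-44 + (-6 - 1*3)) = (-4*(1 - 4))*(-44 + (-6 - 1*3)) = (-4*(-3))*(-44 + (-6 - 3)) = 12*(-44 - 9) = 12*(-53) = -636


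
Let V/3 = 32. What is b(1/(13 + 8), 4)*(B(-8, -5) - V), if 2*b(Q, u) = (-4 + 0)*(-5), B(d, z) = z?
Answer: -1010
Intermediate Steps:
V = 96 (V = 3*32 = 96)
b(Q, u) = 10 (b(Q, u) = ((-4 + 0)*(-5))/2 = (-4*(-5))/2 = (½)*20 = 10)
b(1/(13 + 8), 4)*(B(-8, -5) - V) = 10*(-5 - 1*96) = 10*(-5 - 96) = 10*(-101) = -1010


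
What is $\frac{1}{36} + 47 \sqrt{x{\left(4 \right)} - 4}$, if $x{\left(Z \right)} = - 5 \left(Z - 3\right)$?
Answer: $\frac{1}{36} + 141 i \approx 0.027778 + 141.0 i$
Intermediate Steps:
$x{\left(Z \right)} = 15 - 5 Z$ ($x{\left(Z \right)} = - 5 \left(-3 + Z\right) = 15 - 5 Z$)
$\frac{1}{36} + 47 \sqrt{x{\left(4 \right)} - 4} = \frac{1}{36} + 47 \sqrt{\left(15 - 20\right) - 4} = \frac{1}{36} + 47 \sqrt{-5 - 4} = \frac{1}{36} + 47 \sqrt{-9} = \frac{1}{36} + 47 \cdot 3 i = \frac{1}{36} + 141 i$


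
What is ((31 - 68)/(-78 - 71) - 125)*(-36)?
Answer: 669168/149 ≈ 4491.1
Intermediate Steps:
((31 - 68)/(-78 - 71) - 125)*(-36) = (-37/(-149) - 125)*(-36) = (-37*(-1/149) - 125)*(-36) = (37/149 - 125)*(-36) = -18588/149*(-36) = 669168/149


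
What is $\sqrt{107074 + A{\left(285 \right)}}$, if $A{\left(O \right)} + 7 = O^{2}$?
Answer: $2 \sqrt{47073} \approx 433.93$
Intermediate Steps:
$A{\left(O \right)} = -7 + O^{2}$
$\sqrt{107074 + A{\left(285 \right)}} = \sqrt{107074 - \left(7 - 285^{2}\right)} = \sqrt{107074 + \left(-7 + 81225\right)} = \sqrt{107074 + 81218} = \sqrt{188292} = 2 \sqrt{47073}$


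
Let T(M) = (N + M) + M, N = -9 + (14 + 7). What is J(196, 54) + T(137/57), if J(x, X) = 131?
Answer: 8425/57 ≈ 147.81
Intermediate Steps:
N = 12 (N = -9 + 21 = 12)
T(M) = 12 + 2*M (T(M) = (12 + M) + M = 12 + 2*M)
J(196, 54) + T(137/57) = 131 + (12 + 2*(137/57)) = 131 + (12 + 274/57) = 131 + 958/57 = 8425/57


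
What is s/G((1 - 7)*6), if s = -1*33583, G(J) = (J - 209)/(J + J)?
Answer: -2417976/245 ≈ -9869.3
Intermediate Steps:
G(J) = (-209 + J)/(2*J) (G(J) = (-209 + J)/((2*J)) = (-209 + J)*(1/(2*J)) = (-209 + J)/(2*J))
s = -33583
s/G((1 - 7)*6) = -33583*12*(1 - 7)/(-209 + (1 - 7)*6) = -33583*(-72/(-209 - 6*6)) = -33583*(-72/(-209 - 36)) = -33583/((½)*(-1/36)*(-245)) = -33583/245/72 = -33583*72/245 = -2417976/245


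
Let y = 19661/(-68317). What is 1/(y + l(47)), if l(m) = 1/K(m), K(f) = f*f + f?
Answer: -154123152/44286899 ≈ -3.4801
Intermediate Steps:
K(f) = f + f**2 (K(f) = f**2 + f = f + f**2)
y = -19661/68317 (y = 19661*(-1/68317) = -19661/68317 ≈ -0.28779)
l(m) = 1/(m*(1 + m))
1/(y + l(47)) = 1/(-19661/68317 + 1/(47*(1 + 47))) = 1/(-19661/68317 + (1/47)/48) = 1/(-19661/68317 + (1/47)*(1/48)) = 1/(-19661/68317 + 1/2256) = 1/(-44286899/154123152) = -154123152/44286899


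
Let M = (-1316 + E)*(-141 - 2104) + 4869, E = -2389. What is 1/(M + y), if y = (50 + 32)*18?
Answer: 1/8324070 ≈ 1.2013e-7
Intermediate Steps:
y = 1476 (y = 82*18 = 1476)
M = 8322594 (M = (-1316 - 2389)*(-141 - 2104) + 4869 = -3705*(-2245) + 4869 = 8317725 + 4869 = 8322594)
1/(M + y) = 1/(8322594 + 1476) = 1/8324070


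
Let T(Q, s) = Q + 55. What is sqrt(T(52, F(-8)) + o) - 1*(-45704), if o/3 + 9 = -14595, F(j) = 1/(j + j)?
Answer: 45704 + I*sqrt(43705) ≈ 45704.0 + 209.06*I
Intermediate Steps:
F(j) = 1/(2*j)
T(Q, s) = 55 + Q
o = -43812 (o = -27 + 3*(-14595) = -27 - 43785 = -43812)
sqrt(T(52, F(-8)) + o) - 1*(-45704) = sqrt((55 + 52) - 43812) - 1*(-45704) = sqrt(107 - 43812) + 45704 = sqrt(-43705) + 45704 = I*sqrt(43705) + 45704 = 45704 + I*sqrt(43705)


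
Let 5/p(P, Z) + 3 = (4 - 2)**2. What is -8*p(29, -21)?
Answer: -40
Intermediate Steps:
p(P, Z) = 5 (p(P, Z) = 5/(-3 + (4 - 2)**2) = 5/(-3 + 2**2) = 5/(-3 + 4) = 5/1 = 5*1 = 5)
-8*p(29, -21) = -8*5 = -40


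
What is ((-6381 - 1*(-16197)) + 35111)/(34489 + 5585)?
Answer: 44927/40074 ≈ 1.1211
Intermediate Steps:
((-6381 - 1*(-16197)) + 35111)/(34489 + 5585) = ((-6381 + 16197) + 35111)/40074 = (9816 + 35111)*(1/40074) = 44927*(1/40074) = 44927/40074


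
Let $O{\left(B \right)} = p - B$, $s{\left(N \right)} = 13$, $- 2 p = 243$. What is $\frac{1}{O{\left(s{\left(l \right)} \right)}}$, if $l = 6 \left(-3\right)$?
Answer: $- \frac{2}{269} \approx -0.0074349$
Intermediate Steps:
$p = - \frac{243}{2}$ ($p = \left(- \frac{1}{2}\right) 243 = - \frac{243}{2} \approx -121.5$)
$l = -18$
$O{\left(B \right)} = - \frac{243}{2} - B$
$\frac{1}{O{\left(s{\left(l \right)} \right)}} = \frac{1}{- \frac{243}{2} - 13} = \frac{1}{- \frac{269}{2}} = - \frac{2}{269}$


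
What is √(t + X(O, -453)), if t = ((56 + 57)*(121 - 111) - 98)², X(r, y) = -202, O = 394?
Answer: √1064822 ≈ 1031.9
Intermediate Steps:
t = 1065024 (t = (113*10 - 98)² = (1130 - 98)² = 1032² = 1065024)
√(t + X(O, -453)) = √(1065024 - 202) = √1064822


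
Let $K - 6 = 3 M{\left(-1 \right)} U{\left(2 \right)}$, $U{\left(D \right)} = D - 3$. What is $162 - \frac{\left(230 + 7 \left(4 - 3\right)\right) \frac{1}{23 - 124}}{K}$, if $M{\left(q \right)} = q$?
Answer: $\frac{49165}{303} \approx 162.26$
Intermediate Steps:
$U{\left(D \right)} = -3 + D$
$K = 9$ ($K = 6 + 3 \left(-1\right) \left(-3 + 2\right) = 6 - -3 = 6 + 3 = 9$)
$162 - \frac{\left(230 + 7 \left(4 - 3\right)\right) \frac{1}{23 - 124}}{K} = 162 - \frac{\left(230 + 7 \left(4 - 3\right)\right) \frac{1}{23 - 124}}{9} = 162 - \frac{230 + 7 \cdot 1}{-101} \cdot \frac{1}{9} = 162 - \left(230 + 7\right) \left(- \frac{1}{101}\right) \frac{1}{9} = 162 - 237 \left(- \frac{1}{101}\right) \frac{1}{9} = 162 - \left(- \frac{237}{101}\right) \frac{1}{9} = 162 - - \frac{79}{303} = 162 + \frac{79}{303} = \frac{49165}{303}$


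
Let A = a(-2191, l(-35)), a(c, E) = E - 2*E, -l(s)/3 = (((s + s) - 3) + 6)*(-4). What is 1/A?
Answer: 1/804 ≈ 0.0012438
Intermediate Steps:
l(s) = 36 + 24*s (l(s) = -3*(((s + s) - 3) + 6)*(-4) = -3*((2*s - 3) + 6)*(-4) = -3*((-3 + 2*s) + 6)*(-4) = -3*(3 + 2*s)*(-4) = -3*(-12 - 8*s) = 36 + 24*s)
a(c, E) = -E
A = 804 (A = -(36 + 24*(-35)) = -(36 - 840) = -1*(-804) = 804)
1/A = 1/804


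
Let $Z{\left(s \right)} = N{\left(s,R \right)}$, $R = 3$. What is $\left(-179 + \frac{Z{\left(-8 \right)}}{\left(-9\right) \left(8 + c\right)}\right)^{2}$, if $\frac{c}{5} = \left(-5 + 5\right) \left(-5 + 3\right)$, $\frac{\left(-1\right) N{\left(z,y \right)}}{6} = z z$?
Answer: $\frac{271441}{9} \approx 30160.0$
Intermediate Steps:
$N{\left(z,y \right)} = - 6 z^{2}$ ($N{\left(z,y \right)} = - 6 z z = - 6 z^{2}$)
$c = 0$ ($c = 5 \left(-5 + 5\right) \left(-5 + 3\right) = 5 \cdot 0 \left(-2\right) = 5 \cdot 0 = 0$)
$Z{\left(s \right)} = - 6 s^{2}$
$\left(-179 + \frac{Z{\left(-8 \right)}}{\left(-9\right) \left(8 + c\right)}\right)^{2} = \left(-179 + \frac{\left(-6\right) \left(-8\right)^{2}}{\left(-9\right) \left(8 + 0\right)}\right)^{2} = \left(-179 + \frac{\left(-6\right) 64}{\left(-9\right) 8}\right)^{2} = \left(-179 - \frac{384}{-72}\right)^{2} = \left(-179 - - \frac{16}{3}\right)^{2} = \left(-179 + \frac{16}{3}\right)^{2} = \left(- \frac{521}{3}\right)^{2} = \frac{271441}{9}$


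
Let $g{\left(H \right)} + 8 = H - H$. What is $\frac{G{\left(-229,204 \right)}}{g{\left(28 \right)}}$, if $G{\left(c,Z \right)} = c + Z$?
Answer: $\frac{25}{8} \approx 3.125$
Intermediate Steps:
$G{\left(c,Z \right)} = Z + c$
$g{\left(H \right)} = -8$ ($g{\left(H \right)} = -8 + \left(H - H\right) = -8 + 0 = -8$)
$\frac{G{\left(-229,204 \right)}}{g{\left(28 \right)}} = \frac{204 - 229}{-8} = \left(-25\right) \left(- \frac{1}{8}\right) = \frac{25}{8}$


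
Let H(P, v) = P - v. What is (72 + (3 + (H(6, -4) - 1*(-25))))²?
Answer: 12100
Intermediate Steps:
(72 + (3 + (H(6, -4) - 1*(-25))))² = (72 + (3 + ((6 - 1*(-4)) - 1*(-25))))² = (72 + (3 + ((6 + 4) + 25)))² = (72 + (3 + (10 + 25)))² = (72 + (3 + 35))² = (72 + 38)² = 110² = 12100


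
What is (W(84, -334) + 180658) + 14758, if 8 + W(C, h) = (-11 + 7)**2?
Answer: 195424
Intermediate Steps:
W(C, h) = 8 (W(C, h) = -8 + (-11 + 7)**2 = -8 + (-4)**2 = -8 + 16 = 8)
(W(84, -334) + 180658) + 14758 = (8 + 180658) + 14758 = 180666 + 14758 = 195424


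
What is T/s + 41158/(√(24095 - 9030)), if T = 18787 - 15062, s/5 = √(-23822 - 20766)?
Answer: 41158*√15065/15065 - 745*I*√11147/22294 ≈ 335.33 - 3.5282*I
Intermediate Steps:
s = 10*I*√11147 (s = 5*√(-23822 - 20766) = 5*√(-44588) = 5*(2*I*√11147) = 10*I*√11147 ≈ 1055.8*I)
T = 3725
T/s + 41158/(√(24095 - 9030)) = 3725/((10*I*√11147)) + 41158/(√(24095 - 9030)) = 3725*(-I*√11147/111470) + 41158/(√15065) = -745*I*√11147/22294 + 41158*(√15065/15065) = -745*I*√11147/22294 + 41158*√15065/15065 = 41158*√15065/15065 - 745*I*√11147/22294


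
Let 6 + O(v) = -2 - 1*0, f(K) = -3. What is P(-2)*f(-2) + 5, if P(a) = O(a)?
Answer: 29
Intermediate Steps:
O(v) = -8 (O(v) = -6 + (-2 - 1*0) = -6 + (-2 + 0) = -6 - 2 = -8)
P(a) = -8
P(-2)*f(-2) + 5 = -8*(-3) + 5 = 24 + 5 = 29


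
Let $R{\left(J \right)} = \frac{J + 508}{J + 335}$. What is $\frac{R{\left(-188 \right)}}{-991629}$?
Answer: $- \frac{320}{145769463} \approx -2.1952 \cdot 10^{-6}$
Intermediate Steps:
$R{\left(J \right)} = \frac{508 + J}{335 + J}$
$\frac{R{\left(-188 \right)}}{-991629} = \frac{\frac{1}{335 - 188} \left(508 - 188\right)}{-991629} = \frac{1}{147} \cdot 320 \left(- \frac{1}{991629}\right) = \frac{320}{147} \left(- \frac{1}{991629}\right) = - \frac{320}{145769463}$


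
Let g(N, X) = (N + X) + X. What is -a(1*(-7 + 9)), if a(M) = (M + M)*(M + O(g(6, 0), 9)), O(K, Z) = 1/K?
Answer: -26/3 ≈ -8.6667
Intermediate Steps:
g(N, X) = N + 2*X
a(M) = 2*M*(⅙ + M) (a(M) = (M + M)*(M + 1/(6 + 2*0)) = (2*M)*(M + 1/(6 + 0)) = (2*M)*(M + 1/6) = (2*M)*(M + ⅙) = (2*M)*(⅙ + M) = 2*M*(⅙ + M))
-a(1*(-7 + 9)) = -1*(-7 + 9)*(1 + 6*(1*(-7 + 9)))/3 = -1*2*(1 + 6*(1*2))/3 = -2*(1 + 6*2)/3 = -2*(1 + 12)/3 = -2*13/3 = -1*26/3 = -26/3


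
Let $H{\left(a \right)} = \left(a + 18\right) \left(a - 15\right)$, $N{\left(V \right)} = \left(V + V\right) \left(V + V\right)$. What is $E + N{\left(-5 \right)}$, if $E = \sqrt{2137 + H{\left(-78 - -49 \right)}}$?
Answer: $100 + \sqrt{2621} \approx 151.2$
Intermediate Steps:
$N{\left(V \right)} = 4 V^{2}$ ($N{\left(V \right)} = 2 V 2 V = 4 V^{2}$)
$H{\left(a \right)} = \left(-15 + a\right) \left(18 + a\right)$ ($H{\left(a \right)} = \left(18 + a\right) \left(-15 + a\right) = \left(-15 + a\right) \left(18 + a\right)$)
$E = \sqrt{2621}$ ($E = \sqrt{2137 + \left(-270 + \left(-78 - -49\right)^{2} + 3 \left(-78 - -49\right)\right)} = \sqrt{2137 + \left(-270 + \left(-78 + 49\right)^{2} + 3 \left(-78 + 49\right)\right)} = \sqrt{2137 + \left(-270 + \left(-29\right)^{2} + 3 \left(-29\right)\right)} = \sqrt{2137 - -484} = \sqrt{2137 + 484} = \sqrt{2621} \approx 51.196$)
$E + N{\left(-5 \right)} = \sqrt{2621} + 4 \left(-5\right)^{2} = \sqrt{2621} + 4 \cdot 25 = \sqrt{2621} + 100 = 100 + \sqrt{2621}$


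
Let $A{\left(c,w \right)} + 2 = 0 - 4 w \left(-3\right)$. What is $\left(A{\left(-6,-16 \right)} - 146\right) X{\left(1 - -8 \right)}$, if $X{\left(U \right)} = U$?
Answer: $-3060$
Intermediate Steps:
$A{\left(c,w \right)} = -2 + 12 w$ ($A{\left(c,w \right)} = -2 + \left(0 - 4 w \left(-3\right)\right) = -2 + \left(0 - 4 \left(- 3 w\right)\right) = -2 + \left(0 + 12 w\right) = -2 + 12 w$)
$\left(A{\left(-6,-16 \right)} - 146\right) X{\left(1 - -8 \right)} = \left(\left(-2 + 12 \left(-16\right)\right) - 146\right) \left(1 - -8\right) = \left(\left(-2 - 192\right) - 146\right) \left(1 + 8\right) = \left(-194 - 146\right) 9 = \left(-340\right) 9 = -3060$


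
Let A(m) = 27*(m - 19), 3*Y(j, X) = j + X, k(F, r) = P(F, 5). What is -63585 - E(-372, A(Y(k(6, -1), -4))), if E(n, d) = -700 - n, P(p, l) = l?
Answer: -63257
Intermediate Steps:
k(F, r) = 5
Y(j, X) = X/3 + j/3 (Y(j, X) = (j + X)/3 = (X + j)/3 = X/3 + j/3)
A(m) = -513 + 27*m (A(m) = 27*(-19 + m) = -513 + 27*m)
-63585 - E(-372, A(Y(k(6, -1), -4))) = -63585 - (-700 - 1*(-372)) = -63585 - (-700 + 372) = -63585 - 1*(-328) = -63585 + 328 = -63257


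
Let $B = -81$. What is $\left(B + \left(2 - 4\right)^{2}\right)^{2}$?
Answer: $5929$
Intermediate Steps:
$\left(B + \left(2 - 4\right)^{2}\right)^{2} = \left(-81 + \left(2 - 4\right)^{2}\right)^{2} = \left(-81 + \left(-2\right)^{2}\right)^{2} = \left(-81 + 4\right)^{2} = \left(-77\right)^{2} = 5929$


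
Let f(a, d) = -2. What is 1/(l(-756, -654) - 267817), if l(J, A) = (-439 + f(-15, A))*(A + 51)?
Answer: -1/1894 ≈ -0.00052798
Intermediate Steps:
l(J, A) = -22491 - 441*A (l(J, A) = (-439 - 2)*(A + 51) = -441*(51 + A) = -22491 - 441*A)
1/(l(-756, -654) - 267817) = 1/((-22491 - 441*(-654)) - 267817) = 1/((-22491 + 288414) - 267817) = 1/(265923 - 267817) = 1/(-1894) = -1/1894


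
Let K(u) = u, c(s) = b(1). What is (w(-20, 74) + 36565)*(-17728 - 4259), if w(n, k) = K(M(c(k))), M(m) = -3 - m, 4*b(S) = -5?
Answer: -3215664711/4 ≈ -8.0392e+8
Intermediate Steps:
b(S) = -5/4 (b(S) = (¼)*(-5) = -5/4)
c(s) = -5/4
w(n, k) = -7/4 (w(n, k) = -3 - 1*(-5/4) = -3 + 5/4 = -7/4)
(w(-20, 74) + 36565)*(-17728 - 4259) = (-7/4 + 36565)*(-17728 - 4259) = (146253/4)*(-21987) = -3215664711/4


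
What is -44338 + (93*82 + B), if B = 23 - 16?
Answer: -36705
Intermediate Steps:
B = 7
-44338 + (93*82 + B) = -44338 + (93*82 + 7) = -44338 + (7626 + 7) = -44338 + 7633 = -36705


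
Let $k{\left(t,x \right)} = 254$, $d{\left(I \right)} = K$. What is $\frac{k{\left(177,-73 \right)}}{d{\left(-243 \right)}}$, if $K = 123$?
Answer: $\frac{254}{123} \approx 2.065$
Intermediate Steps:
$d{\left(I \right)} = 123$
$\frac{k{\left(177,-73 \right)}}{d{\left(-243 \right)}} = \frac{254}{123}$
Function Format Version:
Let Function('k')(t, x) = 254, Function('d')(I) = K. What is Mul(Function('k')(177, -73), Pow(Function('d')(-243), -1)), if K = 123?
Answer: Rational(254, 123) ≈ 2.0650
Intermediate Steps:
Function('d')(I) = 123
Mul(Function('k')(177, -73), Pow(Function('d')(-243), -1)) = Mul(254, Pow(123, -1)) = Mul(254, Rational(1, 123)) = Rational(254, 123)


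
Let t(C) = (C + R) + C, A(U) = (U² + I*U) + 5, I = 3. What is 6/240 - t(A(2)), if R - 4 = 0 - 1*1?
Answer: -1319/40 ≈ -32.975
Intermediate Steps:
R = 3 (R = 4 + (0 - 1*1) = 4 + (0 - 1) = 4 - 1 = 3)
A(U) = 5 + U² + 3*U (A(U) = (U² + 3*U) + 5 = 5 + U² + 3*U)
t(C) = 3 + 2*C (t(C) = (C + 3) + C = (3 + C) + C = 3 + 2*C)
6/240 - t(A(2)) = 6/240 - (3 + 2*(5 + 2² + 3*2)) = 6*(1/240) - (3 + 2*(5 + 4 + 6)) = 1/40 - (3 + 2*15) = 1/40 - (3 + 30) = 1/40 - 1*33 = 1/40 - 33 = -1319/40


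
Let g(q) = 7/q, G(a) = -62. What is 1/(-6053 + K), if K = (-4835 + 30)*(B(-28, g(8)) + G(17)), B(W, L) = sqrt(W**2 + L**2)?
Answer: 18678848/4291956485111 + 1345400*sqrt(41)/4291956485111 ≈ 6.3592e-6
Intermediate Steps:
B(W, L) = sqrt(L**2 + W**2)
K = 297910 - 168175*sqrt(41)/8 (K = (-4835 + 30)*(sqrt((7/8)**2 + (-28)**2) - 62) = -4805*(sqrt((7*(1/8))**2 + 784) - 62) = -4805*(sqrt((7/8)**2 + 784) - 62) = -4805*(sqrt(49/64 + 784) - 62) = -4805*(sqrt(50225/64) - 62) = -4805*(35*sqrt(41)/8 - 62) = -4805*(-62 + 35*sqrt(41)/8) = 297910 - 168175*sqrt(41)/8 ≈ 1.6330e+5)
1/(-6053 + K) = 1/(-6053 + (297910 - 168175*sqrt(41)/8)) = 1/(291857 - 168175*sqrt(41)/8)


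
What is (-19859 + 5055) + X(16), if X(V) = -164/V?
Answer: -59257/4 ≈ -14814.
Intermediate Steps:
(-19859 + 5055) + X(16) = (-19859 + 5055) - 164/16 = -14804 - 164*1/16 = -14804 - 41/4 = -59257/4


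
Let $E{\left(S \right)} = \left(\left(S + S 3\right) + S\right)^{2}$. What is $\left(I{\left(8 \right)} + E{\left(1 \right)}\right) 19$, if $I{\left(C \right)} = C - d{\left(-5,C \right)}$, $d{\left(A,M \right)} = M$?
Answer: $475$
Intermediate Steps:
$E{\left(S \right)} = 25 S^{2}$ ($E{\left(S \right)} = \left(\left(S + 3 S\right) + S\right)^{2} = \left(4 S + S\right)^{2} = \left(5 S\right)^{2} = 25 S^{2}$)
$I{\left(C \right)} = 0$ ($I{\left(C \right)} = C - C = 0$)
$\left(I{\left(8 \right)} + E{\left(1 \right)}\right) 19 = \left(0 + 25 \cdot 1^{2}\right) 19 = \left(0 + 25 \cdot 1\right) 19 = \left(0 + 25\right) 19 = 25 \cdot 19 = 475$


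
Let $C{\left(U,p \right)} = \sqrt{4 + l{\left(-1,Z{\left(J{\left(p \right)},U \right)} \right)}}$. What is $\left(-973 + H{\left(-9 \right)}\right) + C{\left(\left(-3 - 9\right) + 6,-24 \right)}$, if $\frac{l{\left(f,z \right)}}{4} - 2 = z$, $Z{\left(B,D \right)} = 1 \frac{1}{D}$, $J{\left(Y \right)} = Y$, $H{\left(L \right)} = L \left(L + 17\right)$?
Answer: $-1045 + \frac{\sqrt{102}}{3} \approx -1041.6$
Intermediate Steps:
$H{\left(L \right)} = L \left(17 + L\right)$
$Z{\left(B,D \right)} = \frac{1}{D}$
$l{\left(f,z \right)} = 8 + 4 z$
$C{\left(U,p \right)} = \sqrt{12 + \frac{4}{U}}$ ($C{\left(U,p \right)} = \sqrt{4 + \left(8 + \frac{4}{U}\right)} = \sqrt{12 + \frac{4}{U}}$)
$\left(-973 + H{\left(-9 \right)}\right) + C{\left(\left(-3 - 9\right) + 6,-24 \right)} = \left(-973 - 9 \left(17 - 9\right)\right) + 2 \sqrt{3 + \frac{1}{\left(-3 - 9\right) + 6}} = \left(-973 - 72\right) + 2 \sqrt{3 + \frac{1}{-12 + 6}} = \left(-973 - 72\right) + 2 \sqrt{3 + \frac{1}{-6}} = -1045 + 2 \sqrt{3 - \frac{1}{6}} = -1045 + 2 \sqrt{\frac{17}{6}} = -1045 + 2 \frac{\sqrt{102}}{6} = -1045 + \frac{\sqrt{102}}{3}$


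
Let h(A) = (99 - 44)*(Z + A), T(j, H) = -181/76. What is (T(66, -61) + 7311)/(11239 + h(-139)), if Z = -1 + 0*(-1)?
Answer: 555455/268964 ≈ 2.0652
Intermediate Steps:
Z = -1 (Z = -1 + 0 = -1)
T(j, H) = -181/76 (T(j, H) = -181*1/76 = -181/76)
h(A) = -55 + 55*A (h(A) = (99 - 44)*(-1 + A) = 55*(-1 + A) = -55 + 55*A)
(T(66, -61) + 7311)/(11239 + h(-139)) = (-181/76 + 7311)/(11239 + (-55 + 55*(-139))) = 555455/(76*(11239 + (-55 - 7645))) = 555455/(76*(11239 - 7700)) = (555455/76)/3539 = (555455/76)*(1/3539) = 555455/268964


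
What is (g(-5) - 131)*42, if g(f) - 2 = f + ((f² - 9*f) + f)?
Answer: -2898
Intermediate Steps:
g(f) = 2 + f² - 7*f (g(f) = 2 + (f + ((f² - 9*f) + f)) = 2 + (f + (f² - 8*f)) = 2 + (f² - 7*f) = 2 + f² - 7*f)
(g(-5) - 131)*42 = ((2 + (-5)² - 7*(-5)) - 131)*42 = ((2 + 25 + 35) - 131)*42 = (62 - 131)*42 = -69*42 = -2898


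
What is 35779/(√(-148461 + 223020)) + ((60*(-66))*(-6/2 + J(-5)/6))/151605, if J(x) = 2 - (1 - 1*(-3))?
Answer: 880/10107 + 35779*√74559/74559 ≈ 131.12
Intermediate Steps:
J(x) = -2 (J(x) = 2 - (1 + 3) = 2 - 1*4 = 2 - 4 = -2)
35779/(√(-148461 + 223020)) + ((60*(-66))*(-6/2 + J(-5)/6))/151605 = 35779/(√(-148461 + 223020)) + ((60*(-66))*(-6/2 - 2/6))/151605 = 35779/(√74559) - 3960*(-6*½ - 2*⅙)*(1/151605) = 35779*(√74559/74559) - 3960*(-3 - ⅓)*(1/151605) = 35779*√74559/74559 - 3960*(-10/3)*(1/151605) = 35779*√74559/74559 + 13200*(1/151605) = 35779*√74559/74559 + 880/10107 = 880/10107 + 35779*√74559/74559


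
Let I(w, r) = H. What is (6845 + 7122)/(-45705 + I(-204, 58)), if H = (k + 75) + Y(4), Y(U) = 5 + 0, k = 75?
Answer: -13967/45550 ≈ -0.30663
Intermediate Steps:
Y(U) = 5
H = 155 (H = (75 + 75) + 5 = 150 + 5 = 155)
I(w, r) = 155
(6845 + 7122)/(-45705 + I(-204, 58)) = (6845 + 7122)/(-45705 + 155) = 13967/(-45550) = 13967*(-1/45550) = -13967/45550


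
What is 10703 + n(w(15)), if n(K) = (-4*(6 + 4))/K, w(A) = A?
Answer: 32101/3 ≈ 10700.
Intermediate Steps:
n(K) = -40/K (n(K) = (-4*10)/K = -40/K)
10703 + n(w(15)) = 10703 - 40/15 = 10703 - 40*1/15 = 10703 - 8/3 = 32101/3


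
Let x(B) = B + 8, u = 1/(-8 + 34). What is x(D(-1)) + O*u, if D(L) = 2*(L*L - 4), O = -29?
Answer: 23/26 ≈ 0.88461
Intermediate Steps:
D(L) = -8 + 2*L**2 (D(L) = 2*(L**2 - 4) = 2*(-4 + L**2) = -8 + 2*L**2)
u = 1/26 ≈ 0.038462
x(B) = 8 + B
x(D(-1)) + O*u = (8 + (-8 + 2*(-1)**2)) - 29*1/26 = (8 + (-8 + 2*1)) - 29/26 = (8 + (-8 + 2)) - 29/26 = (8 - 6) - 29/26 = 2 - 29/26 = 23/26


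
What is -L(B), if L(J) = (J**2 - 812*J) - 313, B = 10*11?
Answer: 77533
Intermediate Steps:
B = 110
L(J) = -313 + J**2 - 812*J
-L(B) = -(-313 + 110**2 - 812*110) = -(-313 + 12100 - 89320) = -1*(-77533) = 77533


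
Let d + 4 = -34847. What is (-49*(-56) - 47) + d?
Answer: -32154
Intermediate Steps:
d = -34851 (d = -4 - 34847 = -34851)
(-49*(-56) - 47) + d = (-49*(-56) - 47) - 34851 = (2744 - 47) - 34851 = 2697 - 34851 = -32154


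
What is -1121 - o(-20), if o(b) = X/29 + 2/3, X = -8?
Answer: -97561/87 ≈ -1121.4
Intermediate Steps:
o(b) = 34/87 (o(b) = -8/29 + 2/3 = -8*1/29 + 2*(⅓) = -8/29 + ⅔ = 34/87)
-1121 - o(-20) = -1121 - 1*34/87 = -1121 - 34/87 = -97561/87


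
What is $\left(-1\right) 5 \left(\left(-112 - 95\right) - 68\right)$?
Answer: $1375$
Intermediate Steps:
$\left(-1\right) 5 \left(\left(-112 - 95\right) - 68\right) = - 5 \left(-207 - 68\right) = \left(-5\right) \left(-275\right) = 1375$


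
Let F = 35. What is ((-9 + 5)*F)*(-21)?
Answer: 2940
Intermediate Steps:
((-9 + 5)*F)*(-21) = ((-9 + 5)*35)*(-21) = -4*35*(-21) = -140*(-21) = 2940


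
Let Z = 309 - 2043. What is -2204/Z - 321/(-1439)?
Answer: 1864085/1247613 ≈ 1.4941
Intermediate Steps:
Z = -1734
-2204/Z - 321/(-1439) = -2204/(-1734) - 321/(-1439) = -2204*(-1/1734) - 321*(-1/1439) = 1102/867 + 321/1439 = 1864085/1247613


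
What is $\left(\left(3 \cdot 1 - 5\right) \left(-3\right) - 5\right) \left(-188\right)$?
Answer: $-188$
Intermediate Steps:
$\left(\left(3 \cdot 1 - 5\right) \left(-3\right) - 5\right) \left(-188\right) = \left(\left(3 - 5\right) \left(-3\right) - 5\right) \left(-188\right) = \left(\left(-2\right) \left(-3\right) - 5\right) \left(-188\right) = \left(6 - 5\right) \left(-188\right) = 1 \left(-188\right) = -188$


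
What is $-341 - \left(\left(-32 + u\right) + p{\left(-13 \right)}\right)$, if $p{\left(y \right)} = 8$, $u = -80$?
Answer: $-237$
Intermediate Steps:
$-341 - \left(\left(-32 + u\right) + p{\left(-13 \right)}\right) = -341 - \left(\left(-32 - 80\right) + 8\right) = -341 - \left(-112 + 8\right) = -341 - -104 = -341 + 104 = -237$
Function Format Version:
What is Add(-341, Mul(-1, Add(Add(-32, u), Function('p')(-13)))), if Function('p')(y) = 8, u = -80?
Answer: -237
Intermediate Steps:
Add(-341, Mul(-1, Add(Add(-32, u), Function('p')(-13)))) = Add(-341, Mul(-1, Add(Add(-32, -80), 8))) = Add(-341, Mul(-1, Add(-112, 8))) = Add(-341, Mul(-1, -104)) = Add(-341, 104) = -237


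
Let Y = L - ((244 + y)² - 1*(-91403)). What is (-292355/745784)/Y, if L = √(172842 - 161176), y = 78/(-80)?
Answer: 2010923280273000/771846345196481270209 + 13364800000*√11666/771846345196481270209 ≈ 2.6072e-6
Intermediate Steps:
y = -39/40 (y = 78*(-1/80) = -39/40 ≈ -0.97500)
L = √11666 ≈ 108.01
Y = -240742641/1600 + √11666 (Y = √11666 - ((244 - 39/40)² - 1*(-91403)) = √11666 - ((9721/40)² + 91403) = √11666 - (94497841/1600 + 91403) = √11666 - 1*240742641/1600 = √11666 - 240742641/1600 = -240742641/1600 + √11666 ≈ -1.5036e+5)
(-292355/745784)/Y = (-292355/745784)/(-240742641/1600 + √11666) = (-292355*1/745784)/(-240742641/1600 + √11666) = -292355/(745784*(-240742641/1600 + √11666))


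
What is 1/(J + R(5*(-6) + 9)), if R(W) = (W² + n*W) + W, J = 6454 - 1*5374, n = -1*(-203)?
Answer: -1/2763 ≈ -0.00036193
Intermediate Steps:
n = 203
J = 1080 (J = 6454 - 5374 = 1080)
R(W) = W² + 204*W (R(W) = (W² + 203*W) + W = W² + 204*W)
1/(J + R(5*(-6) + 9)) = 1/(1080 + (5*(-6) + 9)*(204 + (5*(-6) + 9))) = 1/(1080 + (-30 + 9)*(204 + (-30 + 9))) = 1/(1080 - 21*(204 - 21)) = 1/(1080 - 21*183) = 1/(1080 - 3843) = 1/(-2763) = -1/2763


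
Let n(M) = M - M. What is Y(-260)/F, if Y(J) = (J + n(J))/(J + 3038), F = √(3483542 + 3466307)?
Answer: -130*√6949849/9653340261 ≈ -3.5502e-5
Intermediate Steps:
n(M) = 0
F = √6949849 ≈ 2636.3
Y(J) = J/(3038 + J) (Y(J) = (J + 0)/(J + 3038) = J/(3038 + J))
Y(-260)/F = (-260/(3038 - 260))/(√6949849) = (-260/2778)*(√6949849/6949849) = (-260*1/2778)*(√6949849/6949849) = -130*√6949849/9653340261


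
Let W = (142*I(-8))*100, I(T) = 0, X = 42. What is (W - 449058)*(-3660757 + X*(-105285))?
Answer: 3629613221166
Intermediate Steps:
W = 0 (W = (142*0)*100 = 0*100 = 0)
(W - 449058)*(-3660757 + X*(-105285)) = (0 - 449058)*(-3660757 + 42*(-105285)) = -449058*(-3660757 - 4421970) = -449058*(-8082727) = 3629613221166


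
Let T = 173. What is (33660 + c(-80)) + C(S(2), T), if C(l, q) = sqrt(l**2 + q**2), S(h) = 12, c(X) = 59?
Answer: 33719 + sqrt(30073) ≈ 33892.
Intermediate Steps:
(33660 + c(-80)) + C(S(2), T) = (33660 + 59) + sqrt(12**2 + 173**2) = 33719 + sqrt(144 + 29929) = 33719 + sqrt(30073)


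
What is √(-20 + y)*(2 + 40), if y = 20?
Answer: 0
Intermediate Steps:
√(-20 + y)*(2 + 40) = √(-20 + 20)*(2 + 40) = √0*42 = 0*42 = 0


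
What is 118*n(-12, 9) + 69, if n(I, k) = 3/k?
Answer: 325/3 ≈ 108.33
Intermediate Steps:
118*n(-12, 9) + 69 = 118*(3/9) + 69 = 118*(3*(1/9)) + 69 = 118*(1/3) + 69 = 118/3 + 69 = 325/3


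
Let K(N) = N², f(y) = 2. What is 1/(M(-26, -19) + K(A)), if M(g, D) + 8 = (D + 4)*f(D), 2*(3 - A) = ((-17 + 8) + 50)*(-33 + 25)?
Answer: 1/27851 ≈ 3.5905e-5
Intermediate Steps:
A = 167 (A = 3 - ((-17 + 8) + 50)*(-33 + 25)/2 = 3 - (-9 + 50)*(-8)/2 = 3 - 41*(-8)/2 = 3 - ½*(-328) = 3 + 164 = 167)
M(g, D) = 2*D (M(g, D) = -8 + (D + 4)*2 = -8 + (4 + D)*2 = -8 + (8 + 2*D) = 2*D)
1/(M(-26, -19) + K(A)) = 1/(2*(-19) + 167²) = 1/(-38 + 27889) = 1/27851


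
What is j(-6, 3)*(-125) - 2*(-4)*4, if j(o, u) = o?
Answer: 782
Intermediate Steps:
j(-6, 3)*(-125) - 2*(-4)*4 = -6*(-125) - 2*(-4)*4 = 750 + 8*4 = 750 + 32 = 782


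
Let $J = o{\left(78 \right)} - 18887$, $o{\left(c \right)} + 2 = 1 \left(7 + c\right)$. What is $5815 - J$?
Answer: $24619$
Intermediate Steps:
$o{\left(c \right)} = 5 + c$ ($o{\left(c \right)} = -2 + 1 \left(7 + c\right) = -2 + \left(7 + c\right) = 5 + c$)
$J = -18804$ ($J = \left(5 + 78\right) - 18887 = 83 - 18887 = -18804$)
$5815 - J = 5815 - -18804 = 5815 + 18804 = 24619$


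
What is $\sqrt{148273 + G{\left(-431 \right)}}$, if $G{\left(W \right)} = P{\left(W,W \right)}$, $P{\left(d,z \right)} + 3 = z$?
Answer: $\sqrt{147839} \approx 384.5$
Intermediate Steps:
$P{\left(d,z \right)} = -3 + z$
$G{\left(W \right)} = -3 + W$
$\sqrt{148273 + G{\left(-431 \right)}} = \sqrt{148273 - 434} = \sqrt{147839}$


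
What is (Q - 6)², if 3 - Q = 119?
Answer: 14884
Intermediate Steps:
Q = -116 (Q = 3 - 1*119 = 3 - 119 = -116)
(Q - 6)² = (-116 - 6)² = (-122)² = 14884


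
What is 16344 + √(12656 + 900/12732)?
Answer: 16344 + √14247204551/1061 ≈ 16457.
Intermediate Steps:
16344 + √(12656 + 900/12732) = 16344 + √(12656 + 900*(1/12732)) = 16344 + √(12656 + 75/1061) = 16344 + √(13428091/1061) = 16344 + √14247204551/1061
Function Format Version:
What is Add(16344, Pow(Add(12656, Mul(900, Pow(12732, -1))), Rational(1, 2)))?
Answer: Add(16344, Mul(Rational(1, 1061), Pow(14247204551, Rational(1, 2)))) ≈ 16457.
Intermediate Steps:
Add(16344, Pow(Add(12656, Mul(900, Pow(12732, -1))), Rational(1, 2))) = Add(16344, Pow(Add(12656, Mul(900, Rational(1, 12732))), Rational(1, 2))) = Add(16344, Pow(Add(12656, Rational(75, 1061)), Rational(1, 2))) = Add(16344, Pow(Rational(13428091, 1061), Rational(1, 2))) = Add(16344, Mul(Rational(1, 1061), Pow(14247204551, Rational(1, 2))))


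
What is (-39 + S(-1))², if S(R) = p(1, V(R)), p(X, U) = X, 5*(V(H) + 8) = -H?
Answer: 1444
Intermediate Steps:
V(H) = -8 - H/5 (V(H) = -8 + (-H)/5 = -8 - H/5)
S(R) = 1
(-39 + S(-1))² = (-39 + 1)² = (-38)² = 1444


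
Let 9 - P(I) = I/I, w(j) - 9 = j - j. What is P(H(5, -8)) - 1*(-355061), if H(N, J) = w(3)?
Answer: 355069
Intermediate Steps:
w(j) = 9 (w(j) = 9 + (j - j) = 9 + 0 = 9)
H(N, J) = 9
P(I) = 8 (P(I) = 9 - I/I = 9 - 1*1 = 9 - 1 = 8)
P(H(5, -8)) - 1*(-355061) = 8 - 1*(-355061) = 8 + 355061 = 355069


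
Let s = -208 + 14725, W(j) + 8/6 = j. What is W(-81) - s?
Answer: -43798/3 ≈ -14599.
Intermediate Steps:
W(j) = -4/3 + j
s = 14517
W(-81) - s = (-4/3 - 81) - 1*14517 = -247/3 - 14517 = -43798/3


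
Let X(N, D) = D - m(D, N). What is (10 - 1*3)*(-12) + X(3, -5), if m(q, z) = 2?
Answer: -91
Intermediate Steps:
X(N, D) = -2 + D (X(N, D) = D - 1*2 = D - 2 = -2 + D)
(10 - 1*3)*(-12) + X(3, -5) = (10 - 1*3)*(-12) + (-2 - 5) = (10 - 3)*(-12) - 7 = 7*(-12) - 7 = -84 - 7 = -91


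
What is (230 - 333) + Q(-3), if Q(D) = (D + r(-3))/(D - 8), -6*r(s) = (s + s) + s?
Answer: -2263/22 ≈ -102.86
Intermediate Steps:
r(s) = -s/2 (r(s) = -((s + s) + s)/6 = -(2*s + s)/6 = -s/2)
Q(D) = (3/2 + D)/(-8 + D) (Q(D) = (D - 1/2*(-3))/(D - 8) = (D + 3/2)/(-8 + D) = (3/2 + D)/(-8 + D))
(230 - 333) + Q(-3) = (230 - 333) + (3/2 - 3)/(-8 - 3) = -103 - 3/2/(-11) = -103 - 1/11*(-3/2) = -103 + 3/22 = -2263/22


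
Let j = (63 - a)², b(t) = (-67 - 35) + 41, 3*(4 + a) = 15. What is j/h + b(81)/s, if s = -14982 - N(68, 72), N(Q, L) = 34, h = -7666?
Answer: -28626939/57556328 ≈ -0.49737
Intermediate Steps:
a = 1 (a = -4 + (⅓)*15 = -4 + 5 = 1)
b(t) = -61 (b(t) = -102 + 41 = -61)
j = 3844 (j = (63 - 1*1)² = (63 - 1)² = 62² = 3844)
s = -15016 (s = -14982 - 1*34 = -14982 - 34 = -15016)
j/h + b(81)/s = 3844/(-7666) - 61/(-15016) = 3844*(-1/7666) - 61*(-1/15016) = -1922/3833 + 61/15016 = -28626939/57556328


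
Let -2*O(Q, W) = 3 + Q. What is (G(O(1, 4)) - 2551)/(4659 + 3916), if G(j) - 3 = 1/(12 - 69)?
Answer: -145237/488775 ≈ -0.29714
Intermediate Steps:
O(Q, W) = -3/2 - Q/2 (O(Q, W) = -(3 + Q)/2 = -3/2 - Q/2)
G(j) = 170/57 (G(j) = 3 + 1/(12 - 69) = 3 + 1/(-57) = 3 - 1/57 = 170/57)
(G(O(1, 4)) - 2551)/(4659 + 3916) = (170/57 - 2551)/(4659 + 3916) = -145237/57/8575 = -145237/57*1/8575 = -145237/488775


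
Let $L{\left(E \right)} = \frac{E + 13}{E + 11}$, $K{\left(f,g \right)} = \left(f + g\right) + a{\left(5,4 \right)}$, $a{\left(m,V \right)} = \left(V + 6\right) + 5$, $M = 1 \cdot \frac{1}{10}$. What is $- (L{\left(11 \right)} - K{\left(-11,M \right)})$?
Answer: $\frac{331}{110} \approx 3.0091$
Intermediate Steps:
$M = \frac{1}{10}$ ($M = 1 \cdot \frac{1}{10} = \frac{1}{10} \approx 0.1$)
$a{\left(m,V \right)} = 11 + V$ ($a{\left(m,V \right)} = \left(6 + V\right) + 5 = 11 + V$)
$K{\left(f,g \right)} = 15 + f + g$ ($K{\left(f,g \right)} = \left(f + g\right) + \left(11 + 4\right) = \left(f + g\right) + 15 = 15 + f + g$)
$L{\left(E \right)} = \frac{13 + E}{11 + E}$
$- (L{\left(11 \right)} - K{\left(-11,M \right)}) = - (\frac{13 + 11}{11 + 11} - \left(15 - 11 + \frac{1}{10}\right)) = - (\frac{1}{22} \cdot 24 - \frac{41}{10}) = - (\frac{12}{11} - \frac{41}{10}) = \left(-1\right) \left(- \frac{331}{110}\right) = \frac{331}{110}$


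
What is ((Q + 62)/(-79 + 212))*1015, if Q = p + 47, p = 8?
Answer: 16965/19 ≈ 892.89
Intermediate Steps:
Q = 55 (Q = 8 + 47 = 55)
((Q + 62)/(-79 + 212))*1015 = ((55 + 62)/(-79 + 212))*1015 = (117/133)*1015 = 16965/19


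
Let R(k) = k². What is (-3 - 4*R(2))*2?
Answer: -38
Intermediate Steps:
(-3 - 4*R(2))*2 = (-3 - 4*2²)*2 = (-3 - 4*4)*2 = (-3 - 16)*2 = -19*2 = -38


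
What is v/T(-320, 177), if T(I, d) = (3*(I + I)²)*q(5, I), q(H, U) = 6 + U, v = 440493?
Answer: -146831/128614400 ≈ -0.0011416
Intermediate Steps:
T(I, d) = 12*I²*(6 + I) (T(I, d) = (3*(I + I)²)*(6 + I) = (3*(2*I)²)*(6 + I) = (3*(4*I²))*(6 + I) = (12*I²)*(6 + I) = 12*I²*(6 + I))
v/T(-320, 177) = 440493/((12*(-320)²*(6 - 320))) = 440493/((12*102400*(-314))) = 440493/(-385843200) = 440493*(-1/385843200) = -146831/128614400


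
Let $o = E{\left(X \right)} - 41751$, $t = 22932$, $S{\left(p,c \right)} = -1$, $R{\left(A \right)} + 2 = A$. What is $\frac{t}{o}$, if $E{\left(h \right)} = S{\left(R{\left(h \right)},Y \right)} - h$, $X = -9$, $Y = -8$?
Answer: $- \frac{1764}{3211} \approx -0.54936$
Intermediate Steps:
$R{\left(A \right)} = -2 + A$
$E{\left(h \right)} = -1 - h$
$o = -41743$ ($o = \left(-1 - -9\right) - 41751 = \left(-1 + 9\right) - 41751 = 8 - 41751 = -41743$)
$\frac{t}{o} = \frac{22932}{-41743} = 22932 \left(- \frac{1}{41743}\right) = - \frac{1764}{3211}$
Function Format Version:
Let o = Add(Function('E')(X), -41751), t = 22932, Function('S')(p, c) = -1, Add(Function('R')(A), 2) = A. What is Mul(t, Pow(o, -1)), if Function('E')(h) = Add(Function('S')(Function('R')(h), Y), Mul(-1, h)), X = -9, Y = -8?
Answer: Rational(-1764, 3211) ≈ -0.54936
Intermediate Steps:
Function('R')(A) = Add(-2, A)
Function('E')(h) = Add(-1, Mul(-1, h))
o = -41743 (o = Add(Add(-1, Mul(-1, -9)), -41751) = Add(Add(-1, 9), -41751) = Add(8, -41751) = -41743)
Mul(t, Pow(o, -1)) = Mul(22932, Pow(-41743, -1)) = Mul(22932, Rational(-1, 41743)) = Rational(-1764, 3211)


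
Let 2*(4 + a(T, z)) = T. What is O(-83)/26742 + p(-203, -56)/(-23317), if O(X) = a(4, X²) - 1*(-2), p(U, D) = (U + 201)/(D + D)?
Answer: -1/1305752 ≈ -7.6584e-7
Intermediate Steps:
a(T, z) = -4 + T/2
p(U, D) = (201 + U)/(2*D) (p(U, D) = (201 + U)/((2*D)) = (201 + U)*(1/(2*D)) = (201 + U)/(2*D))
O(X) = 0 (O(X) = (-4 + (½)*4) - 1*(-2) = (-4 + 2) + 2 = -2 + 2 = 0)
O(-83)/26742 + p(-203, -56)/(-23317) = 0/26742 + ((½)*(201 - 203)/(-56))/(-23317) = 0*(1/26742) + ((½)*(-1/56)*(-2))*(-1/23317) = 0 + (1/56)*(-1/23317) = 0 - 1/1305752 = -1/1305752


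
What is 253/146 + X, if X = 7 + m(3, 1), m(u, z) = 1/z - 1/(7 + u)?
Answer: 3516/365 ≈ 9.6329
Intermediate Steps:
X = 79/10 (X = 7 + (7 + 3 - 1*1)/(1*(7 + 3)) = 7 + 1*(7 + 3 - 1)/10 = 7 + 1*(1/10)*9 = 7 + 9/10 = 79/10 ≈ 7.9000)
253/146 + X = 253/146 + 79/10 = 3516/365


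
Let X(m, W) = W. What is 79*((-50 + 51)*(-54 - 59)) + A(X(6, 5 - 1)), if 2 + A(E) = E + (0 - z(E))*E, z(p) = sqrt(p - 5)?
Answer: -8925 - 4*I ≈ -8925.0 - 4.0*I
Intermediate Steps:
z(p) = sqrt(-5 + p)
A(E) = -2 + E - E*sqrt(-5 + E) (A(E) = -2 + (E + (0 - sqrt(-5 + E))*E) = -2 + (E + (-sqrt(-5 + E))*E) = -2 + (E - E*sqrt(-5 + E)) = -2 + E - E*sqrt(-5 + E))
79*((-50 + 51)*(-54 - 59)) + A(X(6, 5 - 1)) = 79*((-50 + 51)*(-54 - 59)) + (-2 + (5 - 1) - (5 - 1)*sqrt(-5 + (5 - 1))) = 79*(1*(-113)) + (-2 + 4 - 1*4*sqrt(-5 + 4)) = 79*(-113) + (-2 + 4 - 1*4*sqrt(-1)) = -8927 + (-2 + 4 - 1*4*I) = -8927 + (-2 + 4 - 4*I) = -8927 + (2 - 4*I) = -8925 - 4*I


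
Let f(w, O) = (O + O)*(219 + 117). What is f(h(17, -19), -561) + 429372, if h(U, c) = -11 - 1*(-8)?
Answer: 52380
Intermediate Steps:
h(U, c) = -3 (h(U, c) = -11 + 8 = -3)
f(w, O) = 672*O (f(w, O) = (2*O)*336 = 672*O)
f(h(17, -19), -561) + 429372 = 672*(-561) + 429372 = -376992 + 429372 = 52380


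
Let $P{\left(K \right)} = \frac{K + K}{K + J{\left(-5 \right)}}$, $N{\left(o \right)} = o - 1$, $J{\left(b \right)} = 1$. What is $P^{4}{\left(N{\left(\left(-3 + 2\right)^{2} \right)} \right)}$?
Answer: $0$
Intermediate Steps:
$N{\left(o \right)} = -1 + o$
$P{\left(K \right)} = \frac{2 K}{1 + K}$ ($P{\left(K \right)} = \frac{K + K}{K + 1} = \frac{2 K}{1 + K}$)
$P^{4}{\left(N{\left(\left(-3 + 2\right)^{2} \right)} \right)} = \left(\frac{2 \left(-1 + \left(-3 + 2\right)^{2}\right)}{1 - \left(1 - \left(-3 + 2\right)^{2}\right)}\right)^{4} = \left(\frac{2 \left(-1 + \left(-1\right)^{2}\right)}{1 - \left(1 - \left(-1\right)^{2}\right)}\right)^{4} = \left(\frac{2 \left(-1 + 1\right)}{1 + \left(-1 + 1\right)}\right)^{4} = \left(2 \cdot 0 \frac{1}{1 + 0}\right)^{4} = \left(2 \cdot 0 \cdot 1^{-1}\right)^{4} = \left(2 \cdot 0 \cdot 1\right)^{4} = 0^{4} = 0$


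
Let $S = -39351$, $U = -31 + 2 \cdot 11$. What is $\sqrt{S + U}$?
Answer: $8 i \sqrt{615} \approx 198.39 i$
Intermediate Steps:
$U = -9$ ($U = -31 + 22 = -9$)
$\sqrt{S + U} = \sqrt{-39351 - 9} = \sqrt{-39360} = 8 i \sqrt{615}$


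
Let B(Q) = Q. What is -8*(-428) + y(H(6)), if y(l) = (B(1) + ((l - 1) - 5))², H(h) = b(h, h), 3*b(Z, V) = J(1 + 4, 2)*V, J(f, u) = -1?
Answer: 3473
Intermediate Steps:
b(Z, V) = -V/3 (b(Z, V) = (-V)/3 = -V/3)
H(h) = -h/3
y(l) = (-5 + l)² (y(l) = (1 + ((l - 1) - 5))² = (1 + ((-1 + l) - 5))² = (1 + (-6 + l))² = (-5 + l)²)
-8*(-428) + y(H(6)) = -8*(-428) + (-5 - ⅓*6)² = 3424 + (-5 - 2)² = 3424 + (-7)² = 3424 + 49 = 3473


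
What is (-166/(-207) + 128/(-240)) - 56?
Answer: -57682/1035 ≈ -55.731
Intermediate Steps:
(-166/(-207) + 128/(-240)) - 56 = (-166*(-1/207) + 128*(-1/240)) - 56 = (166/207 - 8/15) - 56 = 278/1035 - 56 = -57682/1035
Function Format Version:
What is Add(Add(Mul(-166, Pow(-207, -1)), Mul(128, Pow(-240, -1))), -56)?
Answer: Rational(-57682, 1035) ≈ -55.731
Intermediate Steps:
Add(Add(Mul(-166, Pow(-207, -1)), Mul(128, Pow(-240, -1))), -56) = Add(Add(Mul(-166, Rational(-1, 207)), Mul(128, Rational(-1, 240))), -56) = Add(Add(Rational(166, 207), Rational(-8, 15)), -56) = Add(Rational(278, 1035), -56) = Rational(-57682, 1035)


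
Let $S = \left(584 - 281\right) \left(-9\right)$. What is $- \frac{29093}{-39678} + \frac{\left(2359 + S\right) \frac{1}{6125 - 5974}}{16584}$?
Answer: $\frac{1011661439}{1380014066} \approx 0.73308$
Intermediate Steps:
$S = -2727$ ($S = 303 \left(-9\right) = -2727$)
$- \frac{29093}{-39678} + \frac{\left(2359 + S\right) \frac{1}{6125 - 5974}}{16584} = - \frac{29093}{-39678} + \frac{\left(2359 - 2727\right) \frac{1}{6125 - 5974}}{16584} = \left(-29093\right) \left(- \frac{1}{39678}\right) + - \frac{368}{151} \cdot \frac{1}{16584} = \frac{29093}{39678} + \left(-368\right) \frac{1}{151} \cdot \frac{1}{16584} = \frac{29093}{39678} - \frac{46}{313023} = \frac{1011661439}{1380014066}$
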